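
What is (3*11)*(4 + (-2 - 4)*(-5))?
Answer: 1122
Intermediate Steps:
(3*11)*(4 + (-2 - 4)*(-5)) = 33*(4 - 6*(-5)) = 33*(4 + 30) = 33*34 = 1122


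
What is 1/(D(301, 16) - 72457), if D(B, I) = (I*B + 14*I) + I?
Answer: -1/67401 ≈ -1.4837e-5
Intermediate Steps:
D(B, I) = 15*I + B*I (D(B, I) = (B*I + 14*I) + I = (14*I + B*I) + I = 15*I + B*I)
1/(D(301, 16) - 72457) = 1/(16*(15 + 301) - 72457) = 1/(16*316 - 72457) = 1/(5056 - 72457) = 1/(-67401) = -1/67401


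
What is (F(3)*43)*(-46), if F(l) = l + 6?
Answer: -17802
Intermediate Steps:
F(l) = 6 + l
(F(3)*43)*(-46) = ((6 + 3)*43)*(-46) = (9*43)*(-46) = 387*(-46) = -17802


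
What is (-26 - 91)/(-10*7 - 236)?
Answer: 13/34 ≈ 0.38235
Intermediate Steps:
(-26 - 91)/(-10*7 - 236) = -117/(-70 - 236) = -117/(-306) = -117*(-1/306) = 13/34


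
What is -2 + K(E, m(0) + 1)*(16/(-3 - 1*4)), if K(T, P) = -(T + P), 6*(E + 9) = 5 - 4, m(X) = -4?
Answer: -610/21 ≈ -29.048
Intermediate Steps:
E = -53/6 (E = -9 + (5 - 4)/6 = -9 + (1/6)*1 = -9 + 1/6 = -53/6 ≈ -8.8333)
K(T, P) = -P - T (K(T, P) = -(P + T) = -P - T)
-2 + K(E, m(0) + 1)*(16/(-3 - 1*4)) = -2 + (-(-4 + 1) - 1*(-53/6))*(16/(-3 - 1*4)) = -2 + (-1*(-3) + 53/6)*(16/(-3 - 4)) = -2 + (3 + 53/6)*(16/(-7)) = -2 + 71*(16*(-1/7))/6 = -2 + (71/6)*(-16/7) = -2 - 568/21 = -610/21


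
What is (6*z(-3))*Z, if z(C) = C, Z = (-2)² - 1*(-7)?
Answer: -198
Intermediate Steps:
Z = 11 (Z = 4 + 7 = 11)
(6*z(-3))*Z = (6*(-3))*11 = -18*11 = -198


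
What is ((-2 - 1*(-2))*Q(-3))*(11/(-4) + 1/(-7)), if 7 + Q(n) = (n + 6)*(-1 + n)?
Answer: 0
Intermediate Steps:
Q(n) = -7 + (-1 + n)*(6 + n) (Q(n) = -7 + (n + 6)*(-1 + n) = -7 + (6 + n)*(-1 + n) = -7 + (-1 + n)*(6 + n))
((-2 - 1*(-2))*Q(-3))*(11/(-4) + 1/(-7)) = ((-2 - 1*(-2))*(-13 + (-3)² + 5*(-3)))*(11/(-4) + 1/(-7)) = ((-2 + 2)*(-13 + 9 - 15))*(11*(-¼) + 1*(-⅐)) = (0*(-19))*(-11/4 - ⅐) = 0*(-81/28) = 0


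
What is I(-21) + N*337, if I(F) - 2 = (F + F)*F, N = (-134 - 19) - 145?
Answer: -99542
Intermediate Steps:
N = -298 (N = -153 - 145 = -298)
I(F) = 2 + 2*F² (I(F) = 2 + (F + F)*F = 2 + (2*F)*F = 2 + 2*F²)
I(-21) + N*337 = (2 + 2*(-21)²) - 298*337 = (2 + 2*441) - 100426 = (2 + 882) - 100426 = 884 - 100426 = -99542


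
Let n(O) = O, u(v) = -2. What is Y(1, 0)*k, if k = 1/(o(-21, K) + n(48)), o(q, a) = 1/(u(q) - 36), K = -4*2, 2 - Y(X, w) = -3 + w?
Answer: 190/1823 ≈ 0.10422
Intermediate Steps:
Y(X, w) = 5 - w (Y(X, w) = 2 - (-3 + w) = 2 + (3 - w) = 5 - w)
K = -8
o(q, a) = -1/38 (o(q, a) = 1/(-2 - 36) = 1/(-38) = -1/38)
k = 38/1823 (k = 1/(-1/38 + 48) = 1/(1823/38) = 38/1823 ≈ 0.020845)
Y(1, 0)*k = (5 - 1*0)*(38/1823) = (5 + 0)*(38/1823) = 5*(38/1823) = 190/1823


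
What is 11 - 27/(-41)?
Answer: 478/41 ≈ 11.659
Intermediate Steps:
11 - 27/(-41) = 11 - 1/41*(-27) = 11 + 27/41 = 478/41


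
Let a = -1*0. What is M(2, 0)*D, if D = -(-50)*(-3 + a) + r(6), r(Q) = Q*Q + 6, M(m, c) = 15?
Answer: -1620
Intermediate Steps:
r(Q) = 6 + Q**2 (r(Q) = Q**2 + 6 = 6 + Q**2)
a = 0
D = -108 (D = -(-50)*(-3 + 0) + (6 + 6**2) = -(-50)*(-3) + (6 + 36) = -10*15 + 42 = -150 + 42 = -108)
M(2, 0)*D = 15*(-108) = -1620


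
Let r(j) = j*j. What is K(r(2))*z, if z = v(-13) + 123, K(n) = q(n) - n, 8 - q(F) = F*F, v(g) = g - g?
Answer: -1476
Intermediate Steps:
v(g) = 0
q(F) = 8 - F² (q(F) = 8 - F*F = 8 - F²)
r(j) = j²
K(n) = 8 - n - n² (K(n) = (8 - n²) - n = 8 - n - n²)
z = 123 (z = 0 + 123 = 123)
K(r(2))*z = (8 - 1*2² - (2²)²)*123 = (8 - 1*4 - 1*4²)*123 = (8 - 4 - 1*16)*123 = (8 - 4 - 16)*123 = -12*123 = -1476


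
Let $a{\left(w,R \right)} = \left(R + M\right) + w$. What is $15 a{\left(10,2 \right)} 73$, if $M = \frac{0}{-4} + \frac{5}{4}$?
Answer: $\frac{58035}{4} \approx 14509.0$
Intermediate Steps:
$M = \frac{5}{4}$ ($M = 0 \left(- \frac{1}{4}\right) + 5 \cdot \frac{1}{4} = 0 + \frac{5}{4} = \frac{5}{4} \approx 1.25$)
$a{\left(w,R \right)} = \frac{5}{4} + R + w$ ($a{\left(w,R \right)} = \left(R + \frac{5}{4}\right) + w = \left(\frac{5}{4} + R\right) + w = \frac{5}{4} + R + w$)
$15 a{\left(10,2 \right)} 73 = 15 \left(\frac{5}{4} + 2 + 10\right) 73 = 15 \cdot \frac{53}{4} \cdot 73 = \frac{795}{4} \cdot 73 = \frac{58035}{4}$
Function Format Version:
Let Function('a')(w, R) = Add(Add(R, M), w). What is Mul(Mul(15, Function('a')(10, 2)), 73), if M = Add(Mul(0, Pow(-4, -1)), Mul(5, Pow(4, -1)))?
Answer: Rational(58035, 4) ≈ 14509.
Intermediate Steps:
M = Rational(5, 4) (M = Add(Mul(0, Rational(-1, 4)), Mul(5, Rational(1, 4))) = Add(0, Rational(5, 4)) = Rational(5, 4) ≈ 1.2500)
Function('a')(w, R) = Add(Rational(5, 4), R, w) (Function('a')(w, R) = Add(Add(R, Rational(5, 4)), w) = Add(Add(Rational(5, 4), R), w) = Add(Rational(5, 4), R, w))
Mul(Mul(15, Function('a')(10, 2)), 73) = Mul(Mul(15, Add(Rational(5, 4), 2, 10)), 73) = Mul(Mul(15, Rational(53, 4)), 73) = Mul(Rational(795, 4), 73) = Rational(58035, 4)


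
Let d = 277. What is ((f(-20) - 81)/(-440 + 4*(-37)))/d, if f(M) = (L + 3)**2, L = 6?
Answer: 0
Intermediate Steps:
f(M) = 81 (f(M) = (6 + 3)**2 = 9**2 = 81)
((f(-20) - 81)/(-440 + 4*(-37)))/d = ((81 - 81)/(-440 + 4*(-37)))/277 = (0/(-440 - 148))*(1/277) = (0/(-588))*(1/277) = (0*(-1/588))*(1/277) = 0*(1/277) = 0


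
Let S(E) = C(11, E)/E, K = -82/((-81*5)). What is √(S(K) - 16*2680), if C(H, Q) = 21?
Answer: I*√287627710/82 ≈ 206.82*I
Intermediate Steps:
K = 82/405 (K = -82/(-405) = -82*(-1/405) = 82/405 ≈ 0.20247)
S(E) = 21/E
√(S(K) - 16*2680) = √(21/(82/405) - 16*2680) = √(21*(405/82) - 42880) = √(8505/82 - 42880) = √(-3507655/82) = I*√287627710/82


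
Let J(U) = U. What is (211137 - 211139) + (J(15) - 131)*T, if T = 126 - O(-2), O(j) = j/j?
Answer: -14502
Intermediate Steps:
O(j) = 1
T = 125 (T = 126 - 1*1 = 126 - 1 = 125)
(211137 - 211139) + (J(15) - 131)*T = (211137 - 211139) + (15 - 131)*125 = -2 - 116*125 = -2 - 14500 = -14502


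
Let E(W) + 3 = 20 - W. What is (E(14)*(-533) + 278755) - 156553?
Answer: 120603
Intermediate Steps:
E(W) = 17 - W (E(W) = -3 + (20 - W) = 17 - W)
(E(14)*(-533) + 278755) - 156553 = ((17 - 1*14)*(-533) + 278755) - 156553 = ((17 - 14)*(-533) + 278755) - 156553 = (3*(-533) + 278755) - 156553 = (-1599 + 278755) - 156553 = 277156 - 156553 = 120603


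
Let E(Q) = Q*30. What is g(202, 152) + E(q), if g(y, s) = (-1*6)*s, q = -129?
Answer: -4782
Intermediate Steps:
g(y, s) = -6*s
E(Q) = 30*Q
g(202, 152) + E(q) = -6*152 + 30*(-129) = -912 - 3870 = -4782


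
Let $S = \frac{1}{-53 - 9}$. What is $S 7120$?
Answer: $- \frac{3560}{31} \approx -114.84$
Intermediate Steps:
$S = - \frac{1}{62}$ ($S = \frac{1}{-62} = - \frac{1}{62} \approx -0.016129$)
$S 7120 = \left(- \frac{1}{62}\right) 7120 = - \frac{3560}{31}$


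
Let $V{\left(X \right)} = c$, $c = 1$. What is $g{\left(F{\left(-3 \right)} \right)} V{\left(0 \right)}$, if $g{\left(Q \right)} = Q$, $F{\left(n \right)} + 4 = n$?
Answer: $-7$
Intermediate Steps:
$V{\left(X \right)} = 1$
$F{\left(n \right)} = -4 + n$
$g{\left(F{\left(-3 \right)} \right)} V{\left(0 \right)} = \left(-4 - 3\right) 1 = \left(-7\right) 1 = -7$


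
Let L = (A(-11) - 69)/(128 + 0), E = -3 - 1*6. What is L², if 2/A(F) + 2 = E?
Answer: 579121/1982464 ≈ 0.29212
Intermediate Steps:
E = -9 (E = -3 - 6 = -9)
A(F) = -2/11 (A(F) = 2/(-2 - 9) = 2/(-11) = 2*(-1/11) = -2/11)
L = -761/1408 (L = (-2/11 - 69)/(128 + 0) = -761/11/128 = -761/11*1/128 = -761/1408 ≈ -0.54048)
L² = (-761/1408)² = 579121/1982464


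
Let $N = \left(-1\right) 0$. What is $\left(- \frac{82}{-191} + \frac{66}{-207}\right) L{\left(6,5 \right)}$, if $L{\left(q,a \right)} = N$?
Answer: $0$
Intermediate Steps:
$N = 0$
$L{\left(q,a \right)} = 0$
$\left(- \frac{82}{-191} + \frac{66}{-207}\right) L{\left(6,5 \right)} = \left(- \frac{82}{-191} + \frac{66}{-207}\right) 0 = \left(\left(-82\right) \left(- \frac{1}{191}\right) + 66 \left(- \frac{1}{207}\right)\right) 0 = \left(\frac{82}{191} - \frac{22}{69}\right) 0 = \frac{1456}{13179} \cdot 0 = 0$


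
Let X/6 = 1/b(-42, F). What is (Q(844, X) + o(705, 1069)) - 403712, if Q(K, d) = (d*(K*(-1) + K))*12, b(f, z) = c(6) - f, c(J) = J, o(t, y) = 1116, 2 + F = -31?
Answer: -402596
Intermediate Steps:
F = -33 (F = -2 - 31 = -33)
b(f, z) = 6 - f
X = ⅛ (X = 6/(6 - 1*(-42)) = 6/(6 + 42) = 6/48 = 6*(1/48) = ⅛ ≈ 0.12500)
Q(K, d) = 0 (Q(K, d) = (d*(-K + K))*12 = (d*0)*12 = 0*12 = 0)
(Q(844, X) + o(705, 1069)) - 403712 = (0 + 1116) - 403712 = 1116 - 403712 = -402596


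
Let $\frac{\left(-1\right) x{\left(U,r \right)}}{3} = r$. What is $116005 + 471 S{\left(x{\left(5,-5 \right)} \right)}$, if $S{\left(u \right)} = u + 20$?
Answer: $132490$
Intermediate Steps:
$x{\left(U,r \right)} = - 3 r$
$S{\left(u \right)} = 20 + u$
$116005 + 471 S{\left(x{\left(5,-5 \right)} \right)} = 116005 + 471 \left(20 - -15\right) = 116005 + 471 \left(20 + 15\right) = 116005 + 471 \cdot 35 = 116005 + 16485 = 132490$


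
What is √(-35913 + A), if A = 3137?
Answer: 2*I*√8194 ≈ 181.04*I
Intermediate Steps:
√(-35913 + A) = √(-35913 + 3137) = √(-32776) = 2*I*√8194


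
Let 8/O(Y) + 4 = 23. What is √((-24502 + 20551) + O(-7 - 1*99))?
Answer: I*√1426159/19 ≈ 62.854*I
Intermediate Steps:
O(Y) = 8/19 (O(Y) = 8/(-4 + 23) = 8/19)
√((-24502 + 20551) + O(-7 - 1*99)) = √((-24502 + 20551) + 8/19) = √(-3951 + 8/19) = √(-75061/19) = I*√1426159/19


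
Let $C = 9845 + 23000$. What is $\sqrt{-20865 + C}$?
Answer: $2 \sqrt{2995} \approx 109.45$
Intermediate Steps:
$C = 32845$
$\sqrt{-20865 + C} = \sqrt{-20865 + 32845} = \sqrt{11980} = 2 \sqrt{2995}$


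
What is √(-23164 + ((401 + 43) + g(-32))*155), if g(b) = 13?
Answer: √47671 ≈ 218.34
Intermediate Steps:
√(-23164 + ((401 + 43) + g(-32))*155) = √(-23164 + ((401 + 43) + 13)*155) = √(-23164 + (444 + 13)*155) = √(-23164 + 457*155) = √(-23164 + 70835) = √47671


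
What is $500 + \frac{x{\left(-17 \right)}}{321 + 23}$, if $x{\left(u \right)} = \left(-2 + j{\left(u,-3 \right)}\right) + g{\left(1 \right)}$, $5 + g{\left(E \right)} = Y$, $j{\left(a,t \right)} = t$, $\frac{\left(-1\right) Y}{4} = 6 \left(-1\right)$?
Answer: $\frac{86007}{172} \approx 500.04$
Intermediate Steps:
$Y = 24$ ($Y = - 4 \cdot 6 \left(-1\right) = \left(-4\right) \left(-6\right) = 24$)
$g{\left(E \right)} = 19$ ($g{\left(E \right)} = -5 + 24 = 19$)
$x{\left(u \right)} = 14$ ($x{\left(u \right)} = \left(-2 - 3\right) + 19 = -5 + 19 = 14$)
$500 + \frac{x{\left(-17 \right)}}{321 + 23} = 500 + \frac{1}{321 + 23} \cdot 14 = 500 + \frac{1}{344} \cdot 14 = 500 + \frac{7}{172} = \frac{86007}{172}$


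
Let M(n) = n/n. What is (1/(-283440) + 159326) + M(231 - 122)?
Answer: 45159644879/283440 ≈ 1.5933e+5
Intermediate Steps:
M(n) = 1
(1/(-283440) + 159326) + M(231 - 122) = (1/(-283440) + 159326) + 1 = (-1/283440 + 159326) + 1 = 45159361439/283440 + 1 = 45159644879/283440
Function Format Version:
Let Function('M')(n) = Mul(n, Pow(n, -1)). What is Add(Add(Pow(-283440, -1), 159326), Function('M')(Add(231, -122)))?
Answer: Rational(45159644879, 283440) ≈ 1.5933e+5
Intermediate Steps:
Function('M')(n) = 1
Add(Add(Pow(-283440, -1), 159326), Function('M')(Add(231, -122))) = Add(Add(Pow(-283440, -1), 159326), 1) = Add(Add(Rational(-1, 283440), 159326), 1) = Add(Rational(45159361439, 283440), 1) = Rational(45159644879, 283440)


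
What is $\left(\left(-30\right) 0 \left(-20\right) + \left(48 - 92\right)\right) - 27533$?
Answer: $-27577$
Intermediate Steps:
$\left(\left(-30\right) 0 \left(-20\right) + \left(48 - 92\right)\right) - 27533 = \left(0 \left(-20\right) + \left(48 - 92\right)\right) - 27533 = \left(0 - 44\right) - 27533 = -44 - 27533 = -27577$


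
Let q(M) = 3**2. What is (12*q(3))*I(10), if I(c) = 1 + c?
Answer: 1188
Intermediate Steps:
q(M) = 9
(12*q(3))*I(10) = (12*9)*(1 + 10) = 108*11 = 1188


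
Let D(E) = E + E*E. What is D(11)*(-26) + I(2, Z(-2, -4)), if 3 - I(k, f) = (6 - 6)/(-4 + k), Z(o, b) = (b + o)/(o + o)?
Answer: -3429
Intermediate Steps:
Z(o, b) = (b + o)/(2*o) (Z(o, b) = (b + o)/((2*o)) = (b + o)*(1/(2*o)) = (b + o)/(2*o))
I(k, f) = 3 (I(k, f) = 3 - (6 - 6)/(-4 + k) = 3 - 0/(-4 + k) = 3 - 1*0 = 3 + 0 = 3)
D(E) = E + E²
D(11)*(-26) + I(2, Z(-2, -4)) = (11*(1 + 11))*(-26) + 3 = (11*12)*(-26) + 3 = 132*(-26) + 3 = -3432 + 3 = -3429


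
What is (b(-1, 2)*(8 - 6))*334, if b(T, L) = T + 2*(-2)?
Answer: -3340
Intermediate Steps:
b(T, L) = -4 + T (b(T, L) = T - 4 = -4 + T)
(b(-1, 2)*(8 - 6))*334 = ((-4 - 1)*(8 - 6))*334 = -5*2*334 = -10*334 = -3340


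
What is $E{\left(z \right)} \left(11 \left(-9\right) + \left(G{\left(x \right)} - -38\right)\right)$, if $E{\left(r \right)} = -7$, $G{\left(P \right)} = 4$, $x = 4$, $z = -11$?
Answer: $399$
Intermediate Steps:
$E{\left(z \right)} \left(11 \left(-9\right) + \left(G{\left(x \right)} - -38\right)\right) = - 7 \left(11 \left(-9\right) + \left(4 - -38\right)\right) = - 7 \left(-99 + \left(4 + 38\right)\right) = - 7 \left(-99 + 42\right) = \left(-7\right) \left(-57\right) = 399$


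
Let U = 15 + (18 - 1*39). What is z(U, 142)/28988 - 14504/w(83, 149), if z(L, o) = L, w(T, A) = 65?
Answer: -210221171/942110 ≈ -223.14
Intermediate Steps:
U = -6 (U = 15 + (18 - 39) = 15 - 21 = -6)
z(U, 142)/28988 - 14504/w(83, 149) = -6/28988 - 14504/65 = -6*1/28988 - 14504*1/65 = -3/14494 - 14504/65 = -210221171/942110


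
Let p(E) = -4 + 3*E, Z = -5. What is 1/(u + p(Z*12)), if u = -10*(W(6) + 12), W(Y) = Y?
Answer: -1/364 ≈ -0.0027473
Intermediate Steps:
u = -180 (u = -10*(6 + 12) = -10*18 = -180)
1/(u + p(Z*12)) = 1/(-180 + (-4 + 3*(-5*12))) = 1/(-180 + (-4 + 3*(-60))) = 1/(-180 + (-4 - 180)) = 1/(-180 - 184) = 1/(-364) = -1/364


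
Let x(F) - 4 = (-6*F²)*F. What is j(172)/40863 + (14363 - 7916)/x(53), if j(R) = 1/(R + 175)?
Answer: -91414091809/12665916973938 ≈ -0.0072173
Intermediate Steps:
j(R) = 1/(175 + R)
x(F) = 4 - 6*F³ (x(F) = 4 + (-6*F²)*F = 4 - 6*F³)
j(172)/40863 + (14363 - 7916)/x(53) = 1/((175 + 172)*40863) + (14363 - 7916)/(4 - 6*53³) = (1/40863)/347 + 6447/(4 - 6*148877) = (1/347)*(1/40863) + 6447/(4 - 893262) = 1/14179461 + 6447/(-893258) = 1/14179461 + 6447*(-1/893258) = 1/14179461 - 6447/893258 = -91414091809/12665916973938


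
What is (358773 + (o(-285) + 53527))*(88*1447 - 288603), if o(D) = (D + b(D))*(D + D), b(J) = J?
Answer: -118886032400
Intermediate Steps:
o(D) = 4*D² (o(D) = (D + D)*(D + D) = (2*D)*(2*D) = 4*D²)
(358773 + (o(-285) + 53527))*(88*1447 - 288603) = (358773 + (4*(-285)² + 53527))*(88*1447 - 288603) = (358773 + (4*81225 + 53527))*(127336 - 288603) = (358773 + (324900 + 53527))*(-161267) = (358773 + 378427)*(-161267) = 737200*(-161267) = -118886032400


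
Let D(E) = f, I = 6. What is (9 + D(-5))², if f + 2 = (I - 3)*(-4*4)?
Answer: 1681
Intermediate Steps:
f = -50 (f = -2 + (6 - 3)*(-4*4) = -2 + 3*(-16) = -2 - 48 = -50)
D(E) = -50
(9 + D(-5))² = (9 - 50)² = (-41)² = 1681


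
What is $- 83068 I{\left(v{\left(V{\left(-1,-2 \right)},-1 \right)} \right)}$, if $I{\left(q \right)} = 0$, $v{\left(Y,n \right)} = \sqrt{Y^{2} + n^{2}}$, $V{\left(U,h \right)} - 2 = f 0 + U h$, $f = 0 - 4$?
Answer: $0$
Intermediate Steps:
$f = -4$ ($f = 0 - 4 = -4$)
$V{\left(U,h \right)} = 2 + U h$ ($V{\left(U,h \right)} = 2 + \left(\left(-4\right) 0 + U h\right) = 2 + \left(0 + U h\right) = 2 + U h$)
$- 83068 I{\left(v{\left(V{\left(-1,-2 \right)},-1 \right)} \right)} = \left(-83068\right) 0 = 0$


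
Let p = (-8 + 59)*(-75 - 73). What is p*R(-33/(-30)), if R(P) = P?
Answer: -41514/5 ≈ -8302.8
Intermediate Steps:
p = -7548 (p = 51*(-148) = -7548)
p*R(-33/(-30)) = -(-249084)/(-30) = -(-249084)*(-1)/30 = -7548*11/10 = -41514/5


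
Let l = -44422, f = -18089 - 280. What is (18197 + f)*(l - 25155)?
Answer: 11967244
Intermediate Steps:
f = -18369
(18197 + f)*(l - 25155) = (18197 - 18369)*(-44422 - 25155) = -172*(-69577) = 11967244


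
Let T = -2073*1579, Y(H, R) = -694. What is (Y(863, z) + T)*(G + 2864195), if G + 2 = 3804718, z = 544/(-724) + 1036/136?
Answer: -21833754526471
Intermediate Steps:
z = 42255/6154 (z = 544*(-1/724) + 1036*(1/136) = -136/181 + 259/34 = 42255/6154 ≈ 6.8663)
G = 3804716 (G = -2 + 3804718 = 3804716)
T = -3273267
(Y(863, z) + T)*(G + 2864195) = (-694 - 3273267)*(3804716 + 2864195) = -3273961*6668911 = -21833754526471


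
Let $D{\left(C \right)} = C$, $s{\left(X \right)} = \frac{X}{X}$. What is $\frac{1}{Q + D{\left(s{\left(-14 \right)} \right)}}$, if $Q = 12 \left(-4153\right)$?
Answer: $- \frac{1}{49835} \approx -2.0066 \cdot 10^{-5}$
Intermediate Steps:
$s{\left(X \right)} = 1$
$Q = -49836$
$\frac{1}{Q + D{\left(s{\left(-14 \right)} \right)}} = \frac{1}{-49836 + 1} = \frac{1}{-49835} = - \frac{1}{49835}$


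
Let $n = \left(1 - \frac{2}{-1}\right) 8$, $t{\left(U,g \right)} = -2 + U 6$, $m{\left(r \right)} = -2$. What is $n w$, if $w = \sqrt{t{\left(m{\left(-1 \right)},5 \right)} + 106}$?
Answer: $48 \sqrt{23} \approx 230.2$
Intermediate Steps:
$t{\left(U,g \right)} = -2 + 6 U$
$n = 24$ ($n = \left(1 - -2\right) 8 = \left(1 + 2\right) 8 = 3 \cdot 8 = 24$)
$w = 2 \sqrt{23}$ ($w = \sqrt{\left(-2 + 6 \left(-2\right)\right) + 106} = \sqrt{\left(-2 - 12\right) + 106} = \sqrt{-14 + 106} = \sqrt{92} = 2 \sqrt{23} \approx 9.5917$)
$n w = 24 \cdot 2 \sqrt{23} = 48 \sqrt{23}$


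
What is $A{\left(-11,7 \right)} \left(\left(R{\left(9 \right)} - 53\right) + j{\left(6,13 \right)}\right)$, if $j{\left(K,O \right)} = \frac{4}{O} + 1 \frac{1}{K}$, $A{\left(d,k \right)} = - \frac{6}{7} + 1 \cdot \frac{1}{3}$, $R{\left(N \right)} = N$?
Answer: $\frac{5335}{234} \approx 22.799$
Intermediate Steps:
$A{\left(d,k \right)} = - \frac{11}{21}$ ($A{\left(d,k \right)} = \left(-6\right) \frac{1}{7} + 1 \cdot \frac{1}{3} = - \frac{6}{7} + \frac{1}{3} = - \frac{11}{21}$)
$j{\left(K,O \right)} = \frac{1}{K} + \frac{4}{O}$ ($j{\left(K,O \right)} = \frac{4}{O} + \frac{1}{K} = \frac{1}{K} + \frac{4}{O}$)
$A{\left(-11,7 \right)} \left(\left(R{\left(9 \right)} - 53\right) + j{\left(6,13 \right)}\right) = - \frac{11 \left(\left(9 - 53\right) + \left(\frac{1}{6} + \frac{4}{13}\right)\right)}{21} = - \frac{11 \left(\left(9 - 53\right) + \left(\frac{1}{6} + 4 \cdot \frac{1}{13}\right)\right)}{21} = - \frac{11 \left(-44 + \left(\frac{1}{6} + \frac{4}{13}\right)\right)}{21} = - \frac{11 \left(-44 + \frac{37}{78}\right)}{21} = \left(- \frac{11}{21}\right) \left(- \frac{3395}{78}\right) = \frac{5335}{234}$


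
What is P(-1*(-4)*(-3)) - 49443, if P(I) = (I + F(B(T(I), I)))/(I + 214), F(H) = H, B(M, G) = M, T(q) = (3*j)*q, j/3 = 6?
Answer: -4994073/101 ≈ -49446.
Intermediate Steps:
j = 18 (j = 3*6 = 18)
T(q) = 54*q (T(q) = (3*18)*q = 54*q)
P(I) = 55*I/(214 + I) (P(I) = (I + 54*I)/(I + 214) = (55*I)/(214 + I) = 55*I/(214 + I))
P(-1*(-4)*(-3)) - 49443 = 55*(-1*(-4)*(-3))/(214 - 1*(-4)*(-3)) - 49443 = 55*(4*(-3))/(214 + 4*(-3)) - 49443 = 55*(-12)/(214 - 12) - 49443 = 55*(-12)/202 - 49443 = 55*(-12)*(1/202) - 49443 = -330/101 - 49443 = -4994073/101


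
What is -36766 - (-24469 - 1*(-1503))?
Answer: -13800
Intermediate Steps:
-36766 - (-24469 - 1*(-1503)) = -36766 - (-24469 + 1503) = -36766 - 1*(-22966) = -36766 + 22966 = -13800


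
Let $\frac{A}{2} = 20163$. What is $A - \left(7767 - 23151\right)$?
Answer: $55710$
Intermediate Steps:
$A = 40326$ ($A = 2 \cdot 20163 = 40326$)
$A - \left(7767 - 23151\right) = 40326 - \left(7767 - 23151\right) = 40326 - -15384 = 40326 + 15384 = 55710$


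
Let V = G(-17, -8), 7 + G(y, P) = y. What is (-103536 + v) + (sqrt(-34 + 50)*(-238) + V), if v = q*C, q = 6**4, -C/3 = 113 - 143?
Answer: 12128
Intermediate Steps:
G(y, P) = -7 + y
C = 90 (C = -3*(113 - 143) = -3*(-30) = 90)
q = 1296
v = 116640 (v = 1296*90 = 116640)
V = -24 (V = -7 - 17 = -24)
(-103536 + v) + (sqrt(-34 + 50)*(-238) + V) = (-103536 + 116640) + (sqrt(-34 + 50)*(-238) - 24) = 13104 + (sqrt(16)*(-238) - 24) = 13104 + (4*(-238) - 24) = 13104 + (-952 - 24) = 13104 - 976 = 12128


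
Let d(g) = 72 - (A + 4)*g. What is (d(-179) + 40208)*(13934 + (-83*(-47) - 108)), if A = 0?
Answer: 726736092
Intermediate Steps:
d(g) = 72 - 4*g (d(g) = 72 - (0 + 4)*g = 72 - 4*g)
(d(-179) + 40208)*(13934 + (-83*(-47) - 108)) = ((72 - 4*(-179)) + 40208)*(13934 + (-83*(-47) - 108)) = ((72 + 716) + 40208)*(13934 + (3901 - 108)) = (788 + 40208)*(13934 + 3793) = 40996*17727 = 726736092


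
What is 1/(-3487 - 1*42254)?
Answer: -1/45741 ≈ -2.1862e-5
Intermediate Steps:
1/(-3487 - 1*42254) = 1/(-3487 - 42254) = 1/(-45741) = -1/45741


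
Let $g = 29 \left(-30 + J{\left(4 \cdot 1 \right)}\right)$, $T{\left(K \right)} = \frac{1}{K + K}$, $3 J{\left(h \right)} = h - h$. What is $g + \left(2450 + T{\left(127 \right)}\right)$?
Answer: $\frac{401321}{254} \approx 1580.0$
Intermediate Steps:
$J{\left(h \right)} = 0$ ($J{\left(h \right)} = \frac{h - h}{3} = \frac{1}{3} \cdot 0 = 0$)
$T{\left(K \right)} = \frac{1}{2 K}$
$g = -870$ ($g = 29 \left(-30 + 0\right) = 29 \left(-30\right) = -870$)
$g + \left(2450 + T{\left(127 \right)}\right) = -870 + \left(2450 + \frac{1}{2 \cdot 127}\right) = -870 + \left(2450 + \frac{1}{2} \cdot \frac{1}{127}\right) = -870 + \left(2450 + \frac{1}{254}\right) = -870 + \frac{622301}{254} = \frac{401321}{254}$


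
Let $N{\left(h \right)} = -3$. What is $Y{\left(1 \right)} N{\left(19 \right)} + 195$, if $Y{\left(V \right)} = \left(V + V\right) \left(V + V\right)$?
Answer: $183$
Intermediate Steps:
$Y{\left(V \right)} = 4 V^{2}$ ($Y{\left(V \right)} = 2 V 2 V = 4 V^{2}$)
$Y{\left(1 \right)} N{\left(19 \right)} + 195 = 4 \cdot 1^{2} \left(-3\right) + 195 = 4 \cdot 1 \left(-3\right) + 195 = 4 \left(-3\right) + 195 = -12 + 195 = 183$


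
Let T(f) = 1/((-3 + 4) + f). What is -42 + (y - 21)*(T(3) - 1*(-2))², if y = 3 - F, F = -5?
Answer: -1725/16 ≈ -107.81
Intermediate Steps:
y = 8 (y = 3 - 1*(-5) = 3 + 5 = 8)
T(f) = 1/(1 + f)
-42 + (y - 21)*(T(3) - 1*(-2))² = -42 + (8 - 21)*(1/(1 + 3) - 1*(-2))² = -42 - 13*(1/4 + 2)² = -42 - 13*(¼ + 2)² = -42 - 13*(9/4)² = -42 - 13*81/16 = -42 - 1053/16 = -1725/16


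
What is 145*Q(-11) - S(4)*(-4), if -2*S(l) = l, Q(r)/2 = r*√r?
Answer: -8 - 3190*I*√11 ≈ -8.0 - 10580.0*I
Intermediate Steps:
Q(r) = 2*r^(3/2) (Q(r) = 2*(r*√r) = 2*r^(3/2))
S(l) = -l/2
145*Q(-11) - S(4)*(-4) = 145*(2*(-11)^(3/2)) - (-1)*4/2*(-4) = 145*(2*(-11*I*√11)) - 1*(-2)*(-4) = 145*(-22*I*√11) + 2*(-4) = -3190*I*√11 - 8 = -8 - 3190*I*√11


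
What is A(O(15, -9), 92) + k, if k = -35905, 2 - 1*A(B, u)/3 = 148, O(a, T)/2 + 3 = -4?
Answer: -36343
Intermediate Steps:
O(a, T) = -14 (O(a, T) = -6 + 2*(-4) = -6 - 8 = -14)
A(B, u) = -438 (A(B, u) = 6 - 3*148 = 6 - 444 = -438)
A(O(15, -9), 92) + k = -438 - 35905 = -36343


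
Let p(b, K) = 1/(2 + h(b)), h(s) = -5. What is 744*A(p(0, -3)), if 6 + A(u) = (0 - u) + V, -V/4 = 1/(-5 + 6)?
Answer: -7192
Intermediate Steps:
p(b, K) = -⅓ (p(b, K) = 1/(2 - 5) = 1/(-3) = -⅓)
V = -4 (V = -4/(-5 + 6) = -4/1 = -4*1 = -4)
A(u) = -10 - u (A(u) = -6 + ((0 - u) - 4) = -6 + (-u - 4) = -6 + (-4 - u) = -10 - u)
744*A(p(0, -3)) = 744*(-10 - 1*(-⅓)) = 744*(-10 + ⅓) = 744*(-29/3) = -7192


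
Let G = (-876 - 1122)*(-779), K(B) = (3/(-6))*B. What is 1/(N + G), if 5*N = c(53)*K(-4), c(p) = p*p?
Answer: 5/7787828 ≈ 6.4203e-7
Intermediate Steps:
K(B) = -B/2 (K(B) = (3*(-1/6))*B = -B/2)
c(p) = p**2
N = 5618/5 (N = (53**2*(-1/2*(-4)))/5 = (2809*2)/5 = (1/5)*5618 = 5618/5 ≈ 1123.6)
G = 1556442 (G = -1998*(-779) = 1556442)
1/(N + G) = 1/(5618/5 + 1556442) = 1/(7787828/5) = 5/7787828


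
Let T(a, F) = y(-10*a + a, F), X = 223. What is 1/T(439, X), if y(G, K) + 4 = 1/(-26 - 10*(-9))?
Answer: -324/1295 ≈ -0.25019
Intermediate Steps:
y(G, K) = -1295/324 (y(G, K) = -4 + 1/(-26 - 10*(-9)) = -4 - ⅑/(-36) = -4 - 1/36*(-⅑) = -4 + 1/324 = -1295/324)
T(a, F) = -1295/324
1/T(439, X) = 1/(-1295/324) = -324/1295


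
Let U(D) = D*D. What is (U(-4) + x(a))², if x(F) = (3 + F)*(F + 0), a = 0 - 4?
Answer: 400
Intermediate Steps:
a = -4
U(D) = D²
x(F) = F*(3 + F) (x(F) = (3 + F)*F = F*(3 + F))
(U(-4) + x(a))² = ((-4)² - 4*(3 - 4))² = (16 - 4*(-1))² = (16 + 4)² = 20² = 400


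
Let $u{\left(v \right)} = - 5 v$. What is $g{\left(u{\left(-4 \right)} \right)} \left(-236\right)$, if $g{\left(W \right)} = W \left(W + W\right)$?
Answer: $-188800$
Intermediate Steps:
$g{\left(W \right)} = 2 W^{2}$ ($g{\left(W \right)} = W 2 W = 2 W^{2}$)
$g{\left(u{\left(-4 \right)} \right)} \left(-236\right) = 2 \left(\left(-5\right) \left(-4\right)\right)^{2} \left(-236\right) = 2 \cdot 20^{2} \left(-236\right) = 2 \cdot 400 \left(-236\right) = 800 \left(-236\right) = -188800$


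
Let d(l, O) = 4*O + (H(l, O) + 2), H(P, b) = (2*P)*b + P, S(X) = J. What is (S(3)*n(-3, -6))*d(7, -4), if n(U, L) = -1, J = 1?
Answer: 63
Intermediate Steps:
S(X) = 1
H(P, b) = P + 2*P*b (H(P, b) = 2*P*b + P = P + 2*P*b)
d(l, O) = 2 + 4*O + l*(1 + 2*O) (d(l, O) = 4*O + (l*(1 + 2*O) + 2) = 4*O + (2 + l*(1 + 2*O)) = 2 + 4*O + l*(1 + 2*O))
(S(3)*n(-3, -6))*d(7, -4) = (1*(-1))*(2 + 4*(-4) + 7*(1 + 2*(-4))) = -(2 - 16 + 7*(1 - 8)) = -(2 - 16 + 7*(-7)) = -(2 - 16 - 49) = -1*(-63) = 63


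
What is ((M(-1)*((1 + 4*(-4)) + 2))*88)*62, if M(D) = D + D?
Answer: 141856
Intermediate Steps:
M(D) = 2*D
((M(-1)*((1 + 4*(-4)) + 2))*88)*62 = (((2*(-1))*((1 + 4*(-4)) + 2))*88)*62 = (-2*((1 - 16) + 2)*88)*62 = (-2*(-15 + 2)*88)*62 = (-2*(-13)*88)*62 = (26*88)*62 = 2288*62 = 141856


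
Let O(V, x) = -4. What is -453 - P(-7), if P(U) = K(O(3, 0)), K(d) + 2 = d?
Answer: -447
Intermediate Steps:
K(d) = -2 + d
P(U) = -6 (P(U) = -2 - 4 = -6)
-453 - P(-7) = -453 - 1*(-6) = -453 + 6 = -447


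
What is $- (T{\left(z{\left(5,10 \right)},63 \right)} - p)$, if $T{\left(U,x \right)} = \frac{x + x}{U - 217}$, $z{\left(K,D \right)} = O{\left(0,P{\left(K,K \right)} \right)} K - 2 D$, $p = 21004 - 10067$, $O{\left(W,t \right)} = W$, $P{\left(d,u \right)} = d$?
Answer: $\frac{864065}{79} \approx 10938.0$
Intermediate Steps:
$p = 10937$
$z{\left(K,D \right)} = - 2 D$ ($z{\left(K,D \right)} = 0 K - 2 D = 0 - 2 D = - 2 D$)
$T{\left(U,x \right)} = \frac{2 x}{-217 + U}$
$- (T{\left(z{\left(5,10 \right)},63 \right)} - p) = - (2 \cdot 63 \frac{1}{-217 - 20} - 10937) = - (2 \cdot 63 \frac{1}{-237} - 10937) = - (2 \cdot 63 \left(- \frac{1}{237}\right) - 10937) = - (- \frac{42}{79} - 10937) = \left(-1\right) \left(- \frac{864065}{79}\right) = \frac{864065}{79}$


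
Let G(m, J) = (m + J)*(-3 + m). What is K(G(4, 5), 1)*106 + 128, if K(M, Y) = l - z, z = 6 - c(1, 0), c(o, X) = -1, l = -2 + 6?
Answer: -190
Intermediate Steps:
l = 4
G(m, J) = (-3 + m)*(J + m) (G(m, J) = (J + m)*(-3 + m) = (-3 + m)*(J + m))
z = 7 (z = 6 - 1*(-1) = 6 + 1 = 7)
K(M, Y) = -3 (K(M, Y) = 4 - 1*7 = 4 - 7 = -3)
K(G(4, 5), 1)*106 + 128 = -3*106 + 128 = -318 + 128 = -190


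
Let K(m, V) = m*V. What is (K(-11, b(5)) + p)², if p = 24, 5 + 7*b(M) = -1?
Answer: 54756/49 ≈ 1117.5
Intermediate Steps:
b(M) = -6/7 (b(M) = -5/7 + (⅐)*(-1) = -5/7 - ⅐ = -6/7)
K(m, V) = V*m
(K(-11, b(5)) + p)² = (-6/7*(-11) + 24)² = (66/7 + 24)² = (234/7)² = 54756/49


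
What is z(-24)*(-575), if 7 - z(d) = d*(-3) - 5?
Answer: 34500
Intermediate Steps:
z(d) = 12 + 3*d (z(d) = 7 - (d*(-3) - 5) = 7 - (-3*d - 5) = 7 - (-5 - 3*d) = 7 + (5 + 3*d) = 12 + 3*d)
z(-24)*(-575) = (12 + 3*(-24))*(-575) = (12 - 72)*(-575) = -60*(-575) = 34500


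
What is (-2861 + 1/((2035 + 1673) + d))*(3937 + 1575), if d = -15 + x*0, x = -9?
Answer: -58237984064/3693 ≈ -1.5770e+7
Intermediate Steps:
d = -15 (d = -15 - 9*0 = -15 + 0 = -15)
(-2861 + 1/((2035 + 1673) + d))*(3937 + 1575) = (-2861 + 1/((2035 + 1673) - 15))*(3937 + 1575) = (-2861 + 1/(3708 - 15))*5512 = (-2861 + 1/3693)*5512 = -10565672/3693*5512 = -58237984064/3693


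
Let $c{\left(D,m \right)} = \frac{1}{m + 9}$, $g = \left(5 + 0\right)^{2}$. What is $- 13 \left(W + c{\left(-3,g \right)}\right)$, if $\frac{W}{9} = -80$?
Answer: $\frac{318227}{34} \approx 9359.6$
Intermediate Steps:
$W = -720$ ($W = 9 \left(-80\right) = -720$)
$g = 25$ ($g = 5^{2} = 25$)
$c{\left(D,m \right)} = \frac{1}{9 + m}$
$- 13 \left(W + c{\left(-3,g \right)}\right) = - 13 \left(-720 + \frac{1}{9 + 25}\right) = - 13 \left(-720 + \frac{1}{34}\right) = \left(-13\right) \left(- \frac{24479}{34}\right) = \frac{318227}{34}$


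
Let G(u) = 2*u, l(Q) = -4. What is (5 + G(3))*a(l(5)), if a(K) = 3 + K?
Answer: -11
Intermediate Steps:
(5 + G(3))*a(l(5)) = (5 + 2*3)*(3 - 4) = (5 + 6)*(-1) = 11*(-1) = -11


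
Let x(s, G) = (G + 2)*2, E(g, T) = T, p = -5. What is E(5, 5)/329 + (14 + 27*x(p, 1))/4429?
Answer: 80049/1457141 ≈ 0.054936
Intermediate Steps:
x(s, G) = 4 + 2*G (x(s, G) = (2 + G)*2 = 4 + 2*G)
E(5, 5)/329 + (14 + 27*x(p, 1))/4429 = 5/329 + (14 + 27*(4 + 2*1))/4429 = 5*(1/329) + (14 + 27*(4 + 2))*(1/4429) = 5/329 + (14 + 27*6)*(1/4429) = 5/329 + (14 + 162)*(1/4429) = 5/329 + 176*(1/4429) = 5/329 + 176/4429 = 80049/1457141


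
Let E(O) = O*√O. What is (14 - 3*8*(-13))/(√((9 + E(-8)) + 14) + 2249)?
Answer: 326/(2249 + √(23 - 16*I*√2)) ≈ 0.14462 + 0.00013807*I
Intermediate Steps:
E(O) = O^(3/2)
(14 - 3*8*(-13))/(√((9 + E(-8)) + 14) + 2249) = (14 - 3*8*(-13))/(√((9 + (-8)^(3/2)) + 14) + 2249) = (14 - 24*(-13))/(√((9 - 16*I*√2) + 14) + 2249) = (14 + 312)/(√(23 - 16*I*√2) + 2249) = 326/(2249 + √(23 - 16*I*√2))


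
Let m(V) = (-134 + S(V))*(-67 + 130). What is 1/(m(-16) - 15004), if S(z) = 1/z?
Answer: -16/375199 ≈ -4.2644e-5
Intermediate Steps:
m(V) = -8442 + 63/V (m(V) = (-134 + 1/V)*(-67 + 130) = (-134 + 1/V)*63 = -8442 + 63/V)
1/(m(-16) - 15004) = 1/((-8442 + 63/(-16)) - 15004) = 1/((-8442 + 63*(-1/16)) - 15004) = 1/((-8442 - 63/16) - 15004) = 1/(-135135/16 - 15004) = 1/(-375199/16) = -16/375199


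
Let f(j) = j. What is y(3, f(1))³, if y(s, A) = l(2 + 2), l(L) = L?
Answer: 64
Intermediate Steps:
y(s, A) = 4 (y(s, A) = 2 + 2 = 4)
y(3, f(1))³ = 4³ = 64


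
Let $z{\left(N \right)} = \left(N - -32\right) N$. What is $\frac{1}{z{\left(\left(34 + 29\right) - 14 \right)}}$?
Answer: $\frac{1}{3969} \approx 0.00025195$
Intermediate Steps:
$z{\left(N \right)} = N \left(32 + N\right)$ ($z{\left(N \right)} = \left(N + 32\right) N = \left(32 + N\right) N = N \left(32 + N\right)$)
$\frac{1}{z{\left(\left(34 + 29\right) - 14 \right)}} = \frac{1}{\left(\left(34 + 29\right) - 14\right) \left(32 + \left(\left(34 + 29\right) - 14\right)\right)} = \frac{1}{\left(63 - 14\right) \left(32 + \left(63 - 14\right)\right)} = \frac{1}{49 \left(32 + 49\right)} = \frac{1}{49 \cdot 81} = \frac{1}{3969}$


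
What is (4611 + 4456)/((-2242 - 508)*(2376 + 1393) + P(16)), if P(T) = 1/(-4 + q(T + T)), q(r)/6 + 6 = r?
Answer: -1378184/1575441999 ≈ -0.00087479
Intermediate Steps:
q(r) = -36 + 6*r
P(T) = 1/(-40 + 12*T) (P(T) = 1/(-4 + (-36 + 6*(T + T))) = 1/(-4 + (-36 + 6*(2*T))) = 1/(-4 + (-36 + 12*T)) = 1/(-40 + 12*T))
(4611 + 4456)/((-2242 - 508)*(2376 + 1393) + P(16)) = (4611 + 4456)/((-2242 - 508)*(2376 + 1393) + 1/(4*(-10 + 3*16))) = 9067/(-2750*3769 + 1/(4*(-10 + 48))) = 9067/(-10364750 + (1/4)/38) = 9067/(-10364750 + (1/4)*(1/38)) = 9067/(-10364750 + 1/152) = 9067/(-1575441999/152) = 9067*(-152/1575441999) = -1378184/1575441999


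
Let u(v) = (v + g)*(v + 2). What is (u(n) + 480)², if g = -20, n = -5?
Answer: 308025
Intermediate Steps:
u(v) = (-20 + v)*(2 + v) (u(v) = (v - 20)*(v + 2) = (-20 + v)*(2 + v))
(u(n) + 480)² = ((-40 + (-5)² - 18*(-5)) + 480)² = ((-40 + 25 + 90) + 480)² = (75 + 480)² = 555² = 308025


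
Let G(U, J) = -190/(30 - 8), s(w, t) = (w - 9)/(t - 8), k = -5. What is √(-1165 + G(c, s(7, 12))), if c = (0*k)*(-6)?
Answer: I*√142010/11 ≈ 34.258*I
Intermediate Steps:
c = 0 (c = (0*(-5))*(-6) = 0*(-6) = 0)
s(w, t) = (-9 + w)/(-8 + t)
G(U, J) = -95/11 (G(U, J) = -190/22 = -190*1/22 = -95/11)
√(-1165 + G(c, s(7, 12))) = √(-1165 - 95/11) = √(-12910/11) = I*√142010/11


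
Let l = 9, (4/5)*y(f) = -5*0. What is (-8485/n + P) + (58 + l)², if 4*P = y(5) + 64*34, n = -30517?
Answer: 153600546/30517 ≈ 5033.3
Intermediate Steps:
y(f) = 0 (y(f) = 5*(-5*0)/4 = (5/4)*0 = 0)
P = 544 (P = (0 + 64*34)/4 = (0 + 2176)/4 = (¼)*2176 = 544)
(-8485/n + P) + (58 + l)² = (-8485/(-30517) + 544) + (58 + 9)² = (-8485*(-1/30517) + 544) + 67² = (8485/30517 + 544) + 4489 = 16609733/30517 + 4489 = 153600546/30517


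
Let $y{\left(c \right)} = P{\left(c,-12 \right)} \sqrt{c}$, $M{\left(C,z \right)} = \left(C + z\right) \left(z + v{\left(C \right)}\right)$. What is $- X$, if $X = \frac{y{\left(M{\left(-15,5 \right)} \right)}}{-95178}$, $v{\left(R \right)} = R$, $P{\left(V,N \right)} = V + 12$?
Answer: $\frac{560}{47589} \approx 0.011767$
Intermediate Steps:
$P{\left(V,N \right)} = 12 + V$
$M{\left(C,z \right)} = \left(C + z\right)^{2}$ ($M{\left(C,z \right)} = \left(C + z\right) \left(z + C\right) = \left(C + z\right) \left(C + z\right) = \left(C + z\right)^{2}$)
$y{\left(c \right)} = \sqrt{c} \left(12 + c\right)$ ($y{\left(c \right)} = \left(12 + c\right) \sqrt{c} = \sqrt{c} \left(12 + c\right)$)
$X = - \frac{560}{47589}$ ($X = \frac{\sqrt{\left(-15\right)^{2} + 5^{2} + 2 \left(-15\right) 5} \left(12 + \left(\left(-15\right)^{2} + 5^{2} + 2 \left(-15\right) 5\right)\right)}{-95178} = \sqrt{225 + 25 - 150} \left(12 + \left(225 + 25 - 150\right)\right) \left(- \frac{1}{95178}\right) = \sqrt{100} \left(12 + 100\right) \left(- \frac{1}{95178}\right) = 10 \cdot 112 \left(- \frac{1}{95178}\right) = 1120 \left(- \frac{1}{95178}\right) = - \frac{560}{47589} \approx -0.011767$)
$- X = \left(-1\right) \left(- \frac{560}{47589}\right) = \frac{560}{47589}$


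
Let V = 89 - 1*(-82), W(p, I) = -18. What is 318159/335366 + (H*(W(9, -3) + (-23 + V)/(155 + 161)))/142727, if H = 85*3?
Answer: 3468937600797/3781396863478 ≈ 0.91737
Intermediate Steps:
H = 255
V = 171 (V = 89 + 82 = 171)
318159/335366 + (H*(W(9, -3) + (-23 + V)/(155 + 161)))/142727 = 318159/335366 + (255*(-18 + (-23 + 171)/(155 + 161)))/142727 = 318159*(1/335366) + (255*(-18 + 148/316))*(1/142727) = 318159/335366 + (255*(-18 + 148*(1/316)))*(1/142727) = 318159/335366 + (255*(-18 + 37/79))*(1/142727) = 318159/335366 + (255*(-1385/79))*(1/142727) = 318159/335366 - 353175/79*1/142727 = 318159/335366 - 353175/11275433 = 3468937600797/3781396863478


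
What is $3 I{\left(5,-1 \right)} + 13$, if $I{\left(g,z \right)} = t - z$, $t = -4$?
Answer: $4$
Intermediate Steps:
$I{\left(g,z \right)} = -4 - z$
$3 I{\left(5,-1 \right)} + 13 = 3 \left(-4 - -1\right) + 13 = 3 \left(-4 + 1\right) + 13 = 3 \left(-3\right) + 13 = -9 + 13 = 4$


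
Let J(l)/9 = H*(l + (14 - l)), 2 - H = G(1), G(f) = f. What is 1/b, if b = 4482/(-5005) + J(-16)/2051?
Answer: -1466465/1223136 ≈ -1.1989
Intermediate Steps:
H = 1 (H = 2 - 1*1 = 2 - 1 = 1)
J(l) = 126 (J(l) = 9*(1*(l + (14 - l))) = 9*(1*14) = 9*14 = 126)
b = -1223136/1466465 (b = 4482/(-5005) + 126/2051 = 4482*(-1/5005) + 126*(1/2051) = -4482/5005 + 18/293 = -1223136/1466465 ≈ -0.83407)
1/b = 1/(-1223136/1466465) = -1466465/1223136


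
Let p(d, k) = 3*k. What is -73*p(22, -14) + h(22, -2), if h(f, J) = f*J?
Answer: 3022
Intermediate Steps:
h(f, J) = J*f
-73*p(22, -14) + h(22, -2) = -219*(-14) - 2*22 = -73*(-42) - 44 = 3066 - 44 = 3022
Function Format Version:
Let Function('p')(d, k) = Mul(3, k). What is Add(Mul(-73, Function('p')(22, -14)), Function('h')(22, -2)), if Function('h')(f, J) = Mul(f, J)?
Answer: 3022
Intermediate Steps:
Function('h')(f, J) = Mul(J, f)
Add(Mul(-73, Function('p')(22, -14)), Function('h')(22, -2)) = Add(Mul(-73, Mul(3, -14)), Mul(-2, 22)) = Add(Mul(-73, -42), -44) = Add(3066, -44) = 3022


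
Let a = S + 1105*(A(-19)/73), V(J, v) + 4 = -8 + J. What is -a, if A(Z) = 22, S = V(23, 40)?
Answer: -25113/73 ≈ -344.01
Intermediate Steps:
V(J, v) = -12 + J (V(J, v) = -4 + (-8 + J) = -12 + J)
S = 11 (S = -12 + 23 = 11)
a = 25113/73 (a = 11 + 1105*(22/73) = 11 + 24310/73 = 25113/73 ≈ 344.01)
-a = -1*25113/73 = -25113/73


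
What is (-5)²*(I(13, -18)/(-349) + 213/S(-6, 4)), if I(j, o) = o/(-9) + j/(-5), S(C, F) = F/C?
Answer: -5575245/698 ≈ -7987.5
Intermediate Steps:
I(j, o) = -j/5 - o/9 (I(j, o) = o*(-⅑) + j*(-⅕) = -o/9 - j/5 = -j/5 - o/9)
(-5)²*(I(13, -18)/(-349) + 213/S(-6, 4)) = (-5)²*((-⅕*13 - ⅑*(-18))/(-349) + 213/((4/(-6)))) = 25*((-13/5 + 2)*(-1/349) + 213/((4*(-⅙)))) = 25*(-⅗*(-1/349) + 213/(-⅔)) = 25*(3/1745 + 213*(-3/2)) = 25*(3/1745 - 639/2) = 25*(-1115049/3490) = -5575245/698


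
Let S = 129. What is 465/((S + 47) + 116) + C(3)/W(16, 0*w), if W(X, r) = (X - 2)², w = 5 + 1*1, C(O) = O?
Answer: 5751/3577 ≈ 1.6078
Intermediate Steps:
w = 6 (w = 5 + 1 = 6)
W(X, r) = (-2 + X)²
465/((S + 47) + 116) + C(3)/W(16, 0*w) = 465/((129 + 47) + 116) + 3/((-2 + 16)²) = 465/(176 + 116) + 3/(14²) = 465/292 + 3/196 = 5751/3577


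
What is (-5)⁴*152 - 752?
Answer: 94248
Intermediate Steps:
(-5)⁴*152 - 752 = 625*152 - 752 = 95000 - 752 = 94248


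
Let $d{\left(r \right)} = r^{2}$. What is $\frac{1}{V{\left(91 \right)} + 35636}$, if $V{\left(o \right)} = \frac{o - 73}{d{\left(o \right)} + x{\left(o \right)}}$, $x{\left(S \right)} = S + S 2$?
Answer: $\frac{4277}{152415181} \approx 2.8062 \cdot 10^{-5}$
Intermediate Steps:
$x{\left(S \right)} = 3 S$ ($x{\left(S \right)} = S + 2 S = 3 S$)
$V{\left(o \right)} = \frac{-73 + o}{o^{2} + 3 o}$ ($V{\left(o \right)} = \frac{o - 73}{o^{2} + 3 o} = \frac{-73 + o}{o^{2} + 3 o}$)
$\frac{1}{V{\left(91 \right)} + 35636} = \frac{1}{\frac{-73 + 91}{91 \left(3 + 91\right)} + 35636} = \frac{1}{\frac{1}{91} \cdot \frac{1}{94} \cdot 18 + 35636} = \frac{1}{\frac{9}{4277} + 35636} = \frac{1}{\frac{152415181}{4277}} = \frac{4277}{152415181}$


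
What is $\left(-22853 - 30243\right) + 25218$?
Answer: $-27878$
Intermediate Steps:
$\left(-22853 - 30243\right) + 25218 = -53096 + 25218 = -27878$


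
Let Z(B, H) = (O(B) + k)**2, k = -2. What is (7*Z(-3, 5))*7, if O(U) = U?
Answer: 1225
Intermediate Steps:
Z(B, H) = (-2 + B)**2 (Z(B, H) = (B - 2)**2 = (-2 + B)**2)
(7*Z(-3, 5))*7 = (7*(-2 - 3)**2)*7 = (7*(-5)**2)*7 = (7*25)*7 = 175*7 = 1225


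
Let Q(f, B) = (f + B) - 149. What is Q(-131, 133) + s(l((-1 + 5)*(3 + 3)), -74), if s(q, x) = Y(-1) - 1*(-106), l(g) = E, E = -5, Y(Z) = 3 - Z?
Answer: -37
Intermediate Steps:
Q(f, B) = -149 + B + f (Q(f, B) = (B + f) - 149 = -149 + B + f)
l(g) = -5
s(q, x) = 110 (s(q, x) = (3 - 1*(-1)) - 1*(-106) = (3 + 1) + 106 = 4 + 106 = 110)
Q(-131, 133) + s(l((-1 + 5)*(3 + 3)), -74) = (-149 + 133 - 131) + 110 = -147 + 110 = -37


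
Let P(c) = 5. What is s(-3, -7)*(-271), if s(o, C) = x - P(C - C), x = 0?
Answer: 1355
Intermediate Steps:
s(o, C) = -5 (s(o, C) = 0 - 1*5 = 0 - 5 = -5)
s(-3, -7)*(-271) = -5*(-271) = 1355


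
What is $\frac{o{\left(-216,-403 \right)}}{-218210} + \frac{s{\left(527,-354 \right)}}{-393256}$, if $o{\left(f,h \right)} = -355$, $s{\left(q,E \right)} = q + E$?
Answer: $\frac{10185555}{8581239176} \approx 0.001187$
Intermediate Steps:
$s{\left(q,E \right)} = E + q$
$\frac{o{\left(-216,-403 \right)}}{-218210} + \frac{s{\left(527,-354 \right)}}{-393256} = - \frac{355}{-218210} + \frac{-354 + 527}{-393256} = \left(-355\right) \left(- \frac{1}{218210}\right) + 173 \left(- \frac{1}{393256}\right) = \frac{71}{43642} - \frac{173}{393256} = \frac{10185555}{8581239176}$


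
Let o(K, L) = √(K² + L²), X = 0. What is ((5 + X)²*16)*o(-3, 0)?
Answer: 1200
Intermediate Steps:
((5 + X)²*16)*o(-3, 0) = ((5 + 0)²*16)*√((-3)² + 0²) = (5²*16)*√(9 + 0) = (25*16)*√9 = 400*3 = 1200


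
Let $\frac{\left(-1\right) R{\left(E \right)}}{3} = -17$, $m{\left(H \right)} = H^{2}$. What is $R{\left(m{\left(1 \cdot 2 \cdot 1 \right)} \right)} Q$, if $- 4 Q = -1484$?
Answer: $18921$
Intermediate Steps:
$R{\left(E \right)} = 51$ ($R{\left(E \right)} = \left(-3\right) \left(-17\right) = 51$)
$Q = 371$ ($Q = \left(- \frac{1}{4}\right) \left(-1484\right) = 371$)
$R{\left(m{\left(1 \cdot 2 \cdot 1 \right)} \right)} Q = 51 \cdot 371 = 18921$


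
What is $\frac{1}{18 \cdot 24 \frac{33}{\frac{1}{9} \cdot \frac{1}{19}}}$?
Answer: $\frac{1}{2437776} \approx 4.1021 \cdot 10^{-7}$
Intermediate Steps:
$\frac{1}{18 \cdot 24 \frac{33}{\frac{1}{9} \cdot \frac{1}{19}}} = \frac{1}{432 \frac{33}{\frac{1}{9} \cdot \frac{1}{19}}} = \frac{1}{432 \cdot 33 \frac{1}{\frac{1}{171}}} = \frac{1}{432 \cdot 33 \cdot 171} = \frac{1}{432 \cdot 5643} = \frac{1}{2437776}$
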